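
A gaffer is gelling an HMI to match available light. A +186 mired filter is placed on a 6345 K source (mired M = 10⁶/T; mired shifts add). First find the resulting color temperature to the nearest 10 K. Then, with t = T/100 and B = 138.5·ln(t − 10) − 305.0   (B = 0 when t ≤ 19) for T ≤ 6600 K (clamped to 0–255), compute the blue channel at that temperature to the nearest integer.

104

M_in = 10⁶/6345 = 157.60; M_out = 157.60 + (+186) = 343.60.
T_out = 10⁶/343.60 = 2910.3 K → 2910 K; t = 29.1.
B = 138.5·ln(29.1 − 10) − 305.0 = 138.5·ln 19.1 − 305.0 = 138.5·2.9497 − 305.0 = 103.532.
Rounded: 104.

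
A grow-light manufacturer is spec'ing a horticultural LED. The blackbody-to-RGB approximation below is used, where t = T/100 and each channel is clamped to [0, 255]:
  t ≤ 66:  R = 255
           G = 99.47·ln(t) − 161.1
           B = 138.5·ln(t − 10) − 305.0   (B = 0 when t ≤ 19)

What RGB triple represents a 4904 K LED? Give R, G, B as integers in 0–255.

t = 4904/100 = 49.04; the t ≤ 66 branch applies.
R = 255 by definition for t ≤ 66.
G = 99.47·ln 49.04 − 161.1 = 99.47·3.8926 − 161.1 = 226.101.
B = 138.5·ln(49.04 − 10) − 305.0 = 138.5·ln 39.04 − 305.0 = 138.5·3.6646 − 305.0 = 202.545.
Rounded: (255, 226, 203).

R=255, G=226, B=203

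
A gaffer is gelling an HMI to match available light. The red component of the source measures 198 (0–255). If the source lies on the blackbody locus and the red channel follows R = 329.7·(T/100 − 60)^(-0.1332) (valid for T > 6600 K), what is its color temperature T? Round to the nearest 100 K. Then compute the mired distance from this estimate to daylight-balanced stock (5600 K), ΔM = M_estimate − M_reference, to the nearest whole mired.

-84 mireds

(t − 60)^(-0.1332) = 198/329.7 = 0.60055.
t − 60 = 0.60055^(1/-0.1332) = 0.60055^(-7.508) = 45.980, so t = 105.980.
T = 100·t = 10598 K → 10600 K to the nearest 100 K.
M_estimate = 10⁶/10600 = 94.34; M_reference = 10⁶/5600 = 178.57.
ΔM = 94.34 − 178.57 = -84.23 → -84 mireds.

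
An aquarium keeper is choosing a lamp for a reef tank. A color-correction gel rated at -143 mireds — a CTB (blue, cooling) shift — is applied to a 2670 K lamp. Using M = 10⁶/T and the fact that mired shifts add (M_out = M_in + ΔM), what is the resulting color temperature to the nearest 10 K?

4320 K

M_in = 10⁶/2670 = 374.53 mireds.
M_out = 374.53 + (-143) = 231.53 mireds.
T_out = 10⁶/231.53 = 4319.1 K → 4320 K.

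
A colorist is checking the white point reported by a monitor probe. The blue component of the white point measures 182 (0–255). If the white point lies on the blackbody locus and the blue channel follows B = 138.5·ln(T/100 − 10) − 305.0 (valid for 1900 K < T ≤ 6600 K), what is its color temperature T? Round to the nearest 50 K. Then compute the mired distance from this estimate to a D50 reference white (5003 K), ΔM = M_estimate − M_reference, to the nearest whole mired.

+30 mireds

ln(t − 10) = (182 + 305.0) / 138.5 = 3.5162.
t − 10 = e^3.5162 = 33.658, so t = 43.658.
T = 100·t = 4366 K → 4350 K to the nearest 50 K.
M_estimate = 10⁶/4350 = 229.89; M_reference = 10⁶/5003 = 199.88.
ΔM = 229.89 − 199.88 = 30.00 → +30 mireds.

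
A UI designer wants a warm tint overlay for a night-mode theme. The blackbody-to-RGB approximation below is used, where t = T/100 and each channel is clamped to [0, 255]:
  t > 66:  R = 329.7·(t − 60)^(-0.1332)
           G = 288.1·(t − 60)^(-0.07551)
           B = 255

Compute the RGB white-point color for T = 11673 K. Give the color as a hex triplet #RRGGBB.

t = 11673/100 = 116.73; the t > 66 branch applies.
R = 329.7·(116.73 − 60)^(-0.1332) = 329.7·56.73^(-0.1332) = 329.7·0.58397 = 192.536.
G = 288.1·(116.73 − 60)^(-0.07551) = 288.1·56.73^(-0.07551) = 288.1·0.73717 = 212.380.
B = 255 by definition for t > 66.
Rounded: (193, 212, 255).
In hex: #C1D4FF.

#C1D4FF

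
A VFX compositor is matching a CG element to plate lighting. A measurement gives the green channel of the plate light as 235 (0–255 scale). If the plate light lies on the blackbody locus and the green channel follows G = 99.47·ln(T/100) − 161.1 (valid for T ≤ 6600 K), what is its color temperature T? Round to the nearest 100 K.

5400 K

ln t = (235 + 161.1) / 99.47 = 3.9821.
t = e^3.9821 = 53.630.
T = 100·t = 5363 K → 5400 K to the nearest 100 K.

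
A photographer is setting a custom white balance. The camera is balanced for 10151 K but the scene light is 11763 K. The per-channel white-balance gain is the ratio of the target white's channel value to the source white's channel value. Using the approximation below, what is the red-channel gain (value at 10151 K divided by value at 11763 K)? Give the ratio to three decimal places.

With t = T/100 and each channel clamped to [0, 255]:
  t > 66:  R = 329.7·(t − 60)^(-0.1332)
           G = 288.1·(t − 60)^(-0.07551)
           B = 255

1.045

At 11763 K (t = 117.63):
  R = 329.7·(117.63 − 60)^(-0.1332) = 329.7·57.63^(-0.1332) = 329.7·0.58275 = 192.132.
At 10151 K (t = 101.51):
  R = 329.7·(101.51 − 60)^(-0.1332) = 329.7·41.51^(-0.1332) = 329.7·0.60878 = 200.716.
Gain = 200.716 / 192.132 = 1.0447 → 1.045.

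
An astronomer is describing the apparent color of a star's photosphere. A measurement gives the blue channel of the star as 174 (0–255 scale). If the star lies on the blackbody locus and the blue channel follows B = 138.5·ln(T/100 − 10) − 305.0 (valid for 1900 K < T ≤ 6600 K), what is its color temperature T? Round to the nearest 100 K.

4200 K

ln(t − 10) = (174 + 305.0) / 138.5 = 3.4585.
t − 10 = e^3.4585 = 31.769, so t = 41.769.
T = 100·t = 4177 K → 4200 K to the nearest 100 K.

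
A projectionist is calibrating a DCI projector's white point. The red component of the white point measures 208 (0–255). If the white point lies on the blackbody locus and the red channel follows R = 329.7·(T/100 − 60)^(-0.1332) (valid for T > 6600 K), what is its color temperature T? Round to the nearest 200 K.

(t − 60)^(-0.1332) = 208/329.7 = 0.63088.
t − 60 = 0.63088^(1/-0.1332) = 0.63088^(-7.508) = 31.763, so t = 91.763.
T = 100·t = 9176 K → 9200 K to the nearest 200 K.

9200 K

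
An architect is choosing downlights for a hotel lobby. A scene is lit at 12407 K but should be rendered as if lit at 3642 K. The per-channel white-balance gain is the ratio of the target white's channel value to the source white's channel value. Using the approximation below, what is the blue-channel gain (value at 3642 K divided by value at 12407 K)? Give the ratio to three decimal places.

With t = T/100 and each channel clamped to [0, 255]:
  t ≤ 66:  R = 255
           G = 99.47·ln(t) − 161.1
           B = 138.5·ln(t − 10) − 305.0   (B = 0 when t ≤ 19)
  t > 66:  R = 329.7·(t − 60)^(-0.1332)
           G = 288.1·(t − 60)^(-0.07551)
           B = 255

At 12407 K (t = 124.07):
  B = 255 by definition for t > 66.
At 3642 K (t = 36.42):
  B = 138.5·ln(36.42 − 10) − 305.0 = 138.5·ln 26.42 − 305.0 = 138.5·3.2741 − 305.0 = 148.466.
Gain = 148.466 / 255.000 = 0.5822 → 0.582.

0.582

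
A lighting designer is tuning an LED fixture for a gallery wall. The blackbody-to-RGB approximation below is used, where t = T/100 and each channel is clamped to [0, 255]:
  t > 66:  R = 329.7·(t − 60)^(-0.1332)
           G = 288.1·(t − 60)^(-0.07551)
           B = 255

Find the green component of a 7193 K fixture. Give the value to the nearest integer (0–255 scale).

239

t = 7193/100 = 71.93; the t > 66 branch applies.
G = 288.1·(71.93 − 60)^(-0.07551) = 288.1·11.93^(-0.07551) = 288.1·0.82928 = 238.916.
Rounded: 239.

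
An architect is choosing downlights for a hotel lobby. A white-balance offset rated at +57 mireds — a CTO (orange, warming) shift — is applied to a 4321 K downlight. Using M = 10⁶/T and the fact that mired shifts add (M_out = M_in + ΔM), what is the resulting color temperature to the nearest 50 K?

3450 K

M_in = 10⁶/4321 = 231.43 mireds.
M_out = 231.43 + (+57) = 288.43 mireds.
T_out = 10⁶/288.43 = 3467.1 K → 3450 K.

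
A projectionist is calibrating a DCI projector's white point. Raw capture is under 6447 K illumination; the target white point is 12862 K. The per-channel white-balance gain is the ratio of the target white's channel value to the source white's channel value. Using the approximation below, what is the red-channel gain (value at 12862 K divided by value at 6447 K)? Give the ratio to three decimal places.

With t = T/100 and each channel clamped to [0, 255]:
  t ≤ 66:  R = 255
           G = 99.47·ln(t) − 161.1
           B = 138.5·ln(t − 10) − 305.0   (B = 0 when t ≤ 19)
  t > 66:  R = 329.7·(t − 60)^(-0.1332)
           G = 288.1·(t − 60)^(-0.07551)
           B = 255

At 6447 K (t = 64.47):
  R = 255 by definition for t ≤ 66.
At 12862 K (t = 128.62):
  R = 329.7·(128.62 − 60)^(-0.1332) = 329.7·68.62^(-0.1332) = 329.7·0.56936 = 187.717.
Gain = 187.717 / 255.000 = 0.7361 → 0.736.

0.736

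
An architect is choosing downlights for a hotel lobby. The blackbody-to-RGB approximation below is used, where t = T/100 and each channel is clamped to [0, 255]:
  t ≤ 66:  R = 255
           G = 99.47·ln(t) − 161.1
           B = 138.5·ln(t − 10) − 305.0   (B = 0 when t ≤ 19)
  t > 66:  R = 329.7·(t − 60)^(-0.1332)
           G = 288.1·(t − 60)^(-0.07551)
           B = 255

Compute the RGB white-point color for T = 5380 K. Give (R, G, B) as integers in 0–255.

t = 5380/100 = 53.8; the t ≤ 66 branch applies.
R = 255 by definition for t ≤ 66.
G = 99.47·ln 53.8 − 161.1 = 99.47·3.9853 − 161.1 = 235.315.
B = 138.5·ln(53.8 − 10) − 305.0 = 138.5·ln 43.8 − 305.0 = 138.5·3.7796 − 305.0 = 218.479.
Rounded: (255, 235, 218).

(255, 235, 218)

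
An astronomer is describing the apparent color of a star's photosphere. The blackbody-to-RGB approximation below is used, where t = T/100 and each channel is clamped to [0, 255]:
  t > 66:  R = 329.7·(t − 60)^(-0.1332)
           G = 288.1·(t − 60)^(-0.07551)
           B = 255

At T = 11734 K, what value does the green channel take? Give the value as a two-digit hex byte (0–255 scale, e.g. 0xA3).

0xD4

t = 11734/100 = 117.34; the t > 66 branch applies.
G = 288.1·(117.34 − 60)^(-0.07551) = 288.1·57.34^(-0.07551) = 288.1·0.73658 = 212.208.
Rounded: 212; in hex, 0xD4.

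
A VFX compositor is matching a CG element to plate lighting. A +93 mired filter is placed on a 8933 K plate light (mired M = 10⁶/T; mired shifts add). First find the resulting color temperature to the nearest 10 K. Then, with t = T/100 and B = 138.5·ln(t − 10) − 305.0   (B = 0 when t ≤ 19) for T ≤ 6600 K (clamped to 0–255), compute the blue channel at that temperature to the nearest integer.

202

M_in = 10⁶/8933 = 111.94; M_out = 111.94 + (+93) = 204.94.
T_out = 10⁶/204.94 = 4879.4 K → 4880 K; t = 48.8.
B = 138.5·ln(48.8 − 10) − 305.0 = 138.5·ln 38.8 − 305.0 = 138.5·3.6584 − 305.0 = 201.691.
Rounded: 202.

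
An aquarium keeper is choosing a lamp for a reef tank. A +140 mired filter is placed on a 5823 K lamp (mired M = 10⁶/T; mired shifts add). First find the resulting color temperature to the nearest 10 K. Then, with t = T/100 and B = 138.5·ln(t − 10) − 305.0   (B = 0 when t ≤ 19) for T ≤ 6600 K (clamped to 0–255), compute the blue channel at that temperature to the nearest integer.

124

M_in = 10⁶/5823 = 171.73; M_out = 171.73 + (+140) = 311.73.
T_out = 10⁶/311.73 = 3207.9 K → 3210 K; t = 32.1.
B = 138.5·ln(32.1 − 10) − 305.0 = 138.5·ln 22.1 − 305.0 = 138.5·3.0956 − 305.0 = 123.737.
Rounded: 124.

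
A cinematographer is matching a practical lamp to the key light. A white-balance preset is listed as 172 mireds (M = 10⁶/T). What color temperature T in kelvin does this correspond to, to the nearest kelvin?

5814 K

T = 10⁶ / 172 = 5813.95 K → 5814 K.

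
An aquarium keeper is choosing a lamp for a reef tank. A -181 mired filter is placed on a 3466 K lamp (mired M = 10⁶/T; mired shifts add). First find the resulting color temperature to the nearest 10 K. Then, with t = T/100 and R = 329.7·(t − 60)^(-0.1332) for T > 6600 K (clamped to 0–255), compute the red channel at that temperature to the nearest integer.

207

M_in = 10⁶/3466 = 288.52; M_out = 288.52 + (-181) = 107.52.
T_out = 10⁶/107.52 = 9300.9 K → 9300 K; t = 93.
R = 329.7·(93 − 60)^(-0.1332) = 329.7·33^(-0.1332) = 329.7·0.62767 = 206.944.
Rounded: 207.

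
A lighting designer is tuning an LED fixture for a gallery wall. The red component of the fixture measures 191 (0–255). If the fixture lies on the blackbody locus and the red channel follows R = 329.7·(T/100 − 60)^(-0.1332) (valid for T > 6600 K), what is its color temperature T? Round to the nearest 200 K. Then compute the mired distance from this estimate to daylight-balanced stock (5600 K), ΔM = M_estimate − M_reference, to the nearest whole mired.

(t − 60)^(-0.1332) = 191/329.7 = 0.57931.
t − 60 = 0.57931^(1/-0.1332) = 0.57931^(-7.508) = 60.245, so t = 120.245.
T = 100·t = 12025 K → 12000 K to the nearest 200 K.
M_estimate = 10⁶/12000 = 83.33; M_reference = 10⁶/5600 = 178.57.
ΔM = 83.33 − 178.57 = -95.24 → -95 mireds.

-95 mireds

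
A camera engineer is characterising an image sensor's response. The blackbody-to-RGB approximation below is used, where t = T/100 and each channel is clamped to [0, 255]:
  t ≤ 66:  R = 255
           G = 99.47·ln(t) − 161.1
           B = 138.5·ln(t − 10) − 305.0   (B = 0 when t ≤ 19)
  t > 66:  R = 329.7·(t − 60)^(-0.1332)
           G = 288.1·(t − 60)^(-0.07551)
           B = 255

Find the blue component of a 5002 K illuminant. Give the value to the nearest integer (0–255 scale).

t = 5002/100 = 50.02; the t ≤ 66 branch applies.
B = 138.5·ln(50.02 − 10) − 305.0 = 138.5·ln 40.02 − 305.0 = 138.5·3.6894 − 305.0 = 205.979.
Rounded: 206.

206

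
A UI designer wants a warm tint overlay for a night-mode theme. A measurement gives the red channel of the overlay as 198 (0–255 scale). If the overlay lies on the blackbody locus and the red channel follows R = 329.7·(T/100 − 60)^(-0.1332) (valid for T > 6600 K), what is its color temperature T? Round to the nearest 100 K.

10600 K

(t − 60)^(-0.1332) = 198/329.7 = 0.60055.
t − 60 = 0.60055^(1/-0.1332) = 0.60055^(-7.508) = 45.980, so t = 105.980.
T = 100·t = 10598 K → 10600 K to the nearest 100 K.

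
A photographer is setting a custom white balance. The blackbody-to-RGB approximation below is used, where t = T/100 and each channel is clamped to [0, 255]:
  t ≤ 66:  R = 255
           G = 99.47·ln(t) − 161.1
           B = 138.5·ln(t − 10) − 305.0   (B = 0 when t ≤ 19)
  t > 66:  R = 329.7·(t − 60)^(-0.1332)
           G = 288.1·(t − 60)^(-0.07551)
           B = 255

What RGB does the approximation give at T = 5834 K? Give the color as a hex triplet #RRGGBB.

t = 5834/100 = 58.34; the t ≤ 66 branch applies.
R = 255 by definition for t ≤ 66.
G = 99.47·ln 58.34 − 161.1 = 99.47·4.0663 − 161.1 = 243.374.
B = 138.5·ln(58.34 − 10) − 305.0 = 138.5·ln 48.34 − 305.0 = 138.5·3.8783 − 305.0 = 232.139.
Rounded: (255, 243, 232).
In hex: #FFF3E8.

#FFF3E8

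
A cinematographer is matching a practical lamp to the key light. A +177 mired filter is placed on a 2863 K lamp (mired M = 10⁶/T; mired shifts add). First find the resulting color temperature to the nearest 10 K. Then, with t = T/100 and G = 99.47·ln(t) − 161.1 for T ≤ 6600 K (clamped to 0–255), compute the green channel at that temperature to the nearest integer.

132

M_in = 10⁶/2863 = 349.28; M_out = 349.28 + (+177) = 526.28.
T_out = 10⁶/526.28 = 1900.1 K → 1900 K; t = 19.
G = 99.47·ln 19 − 161.1 = 99.47·2.9444 − 161.1 = 131.783.
Rounded: 132.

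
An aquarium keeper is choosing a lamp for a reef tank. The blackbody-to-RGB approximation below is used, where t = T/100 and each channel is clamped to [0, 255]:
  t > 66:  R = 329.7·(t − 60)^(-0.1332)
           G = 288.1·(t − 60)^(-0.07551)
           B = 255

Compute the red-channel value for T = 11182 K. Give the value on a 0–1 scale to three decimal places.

0.764

t = 11182/100 = 111.82; the t > 66 branch applies.
R = 329.7·(111.82 − 60)^(-0.1332) = 329.7·51.82^(-0.1332) = 329.7·0.59106 = 194.871.
On a 0–1 scale: 194.871/255 = 0.7642 → 0.764.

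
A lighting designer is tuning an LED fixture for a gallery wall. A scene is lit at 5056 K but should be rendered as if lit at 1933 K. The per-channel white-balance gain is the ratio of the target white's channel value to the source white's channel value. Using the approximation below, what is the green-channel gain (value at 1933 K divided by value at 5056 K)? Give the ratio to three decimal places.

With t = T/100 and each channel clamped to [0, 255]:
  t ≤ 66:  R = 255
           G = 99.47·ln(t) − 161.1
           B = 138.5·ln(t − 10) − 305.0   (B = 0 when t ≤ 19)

0.583

At 5056 K (t = 50.56):
  G = 99.47·ln 50.56 − 161.1 = 99.47·3.9232 − 161.1 = 229.137.
At 1933 K (t = 19.33):
  G = 99.47·ln 19.33 − 161.1 = 99.47·2.9617 − 161.1 = 133.496.
Gain = 133.496 / 229.137 = 0.5826 → 0.583.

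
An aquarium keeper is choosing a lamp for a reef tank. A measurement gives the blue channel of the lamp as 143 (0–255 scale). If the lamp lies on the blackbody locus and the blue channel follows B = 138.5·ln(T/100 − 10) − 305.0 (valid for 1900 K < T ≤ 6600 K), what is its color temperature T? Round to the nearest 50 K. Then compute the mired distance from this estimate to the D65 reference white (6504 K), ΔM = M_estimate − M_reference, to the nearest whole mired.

ln(t − 10) = (143 + 305.0) / 138.5 = 3.2347.
t − 10 = e^3.2347 = 25.398, so t = 35.398.
T = 100·t = 3540 K → 3550 K to the nearest 50 K.
M_estimate = 10⁶/3550 = 281.69; M_reference = 10⁶/6504 = 153.75.
ΔM = 281.69 − 153.75 = 127.94 → +128 mireds.

+128 mireds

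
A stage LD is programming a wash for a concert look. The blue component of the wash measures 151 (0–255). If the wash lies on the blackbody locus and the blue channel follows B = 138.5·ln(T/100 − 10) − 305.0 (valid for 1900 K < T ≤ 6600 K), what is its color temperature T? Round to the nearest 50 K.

3700 K

ln(t − 10) = (151 + 305.0) / 138.5 = 3.2924.
t − 10 = e^3.2924 = 26.908, so t = 36.908.
T = 100·t = 3691 K → 3700 K to the nearest 50 K.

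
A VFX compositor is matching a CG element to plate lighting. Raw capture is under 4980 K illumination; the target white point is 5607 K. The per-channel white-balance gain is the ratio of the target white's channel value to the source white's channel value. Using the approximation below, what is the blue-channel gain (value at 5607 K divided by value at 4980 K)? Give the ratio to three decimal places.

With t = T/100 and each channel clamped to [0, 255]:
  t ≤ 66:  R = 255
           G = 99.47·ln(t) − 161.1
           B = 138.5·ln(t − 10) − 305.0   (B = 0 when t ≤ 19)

1.099

At 4980 K (t = 49.8):
  B = 138.5·ln(49.8 − 10) − 305.0 = 138.5·ln 39.8 − 305.0 = 138.5·3.6839 − 305.0 = 205.216.
At 5607 K (t = 56.07):
  B = 138.5·ln(56.07 − 10) − 305.0 = 138.5·ln 46.07 − 305.0 = 138.5·3.8302 − 305.0 = 225.477.
Gain = 225.477 / 205.216 = 1.0987 → 1.099.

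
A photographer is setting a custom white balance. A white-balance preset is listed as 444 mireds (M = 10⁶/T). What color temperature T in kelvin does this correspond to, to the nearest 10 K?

2250 K

T = 10⁶ / 444 = 2252.25 K → 2250 K.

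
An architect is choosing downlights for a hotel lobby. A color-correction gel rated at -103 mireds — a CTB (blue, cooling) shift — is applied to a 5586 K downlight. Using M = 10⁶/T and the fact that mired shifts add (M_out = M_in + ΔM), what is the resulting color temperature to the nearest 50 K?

M_in = 10⁶/5586 = 179.02 mireds.
M_out = 179.02 + (-103) = 76.02 mireds.
T_out = 10⁶/76.02 = 13154.6 K → 13150 K.

13150 K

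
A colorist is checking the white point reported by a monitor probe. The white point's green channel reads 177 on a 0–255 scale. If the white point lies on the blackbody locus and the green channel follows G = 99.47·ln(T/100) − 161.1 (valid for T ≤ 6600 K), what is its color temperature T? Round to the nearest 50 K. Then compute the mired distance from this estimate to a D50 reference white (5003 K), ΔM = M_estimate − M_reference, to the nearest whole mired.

ln t = (177 + 161.1) / 99.47 = 3.3990.
t = e^3.3990 = 29.935.
T = 100·t = 2993 K → 3000 K to the nearest 50 K.
M_estimate = 10⁶/3000 = 333.33; M_reference = 10⁶/5003 = 199.88.
ΔM = 333.33 − 199.88 = 133.45 → +133 mireds.

+133 mireds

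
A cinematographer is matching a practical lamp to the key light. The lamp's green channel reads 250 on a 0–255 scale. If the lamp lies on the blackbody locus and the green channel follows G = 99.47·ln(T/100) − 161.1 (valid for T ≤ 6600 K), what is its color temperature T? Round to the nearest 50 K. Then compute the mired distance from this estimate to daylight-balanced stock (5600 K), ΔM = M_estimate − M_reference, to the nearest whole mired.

-19 mireds

ln t = (250 + 161.1) / 99.47 = 4.1329.
t = e^4.1329 = 62.359.
T = 100·t = 6236 K → 6250 K to the nearest 50 K.
M_estimate = 10⁶/6250 = 160.00; M_reference = 10⁶/5600 = 178.57.
ΔM = 160.00 − 178.57 = -18.57 → -19 mireds.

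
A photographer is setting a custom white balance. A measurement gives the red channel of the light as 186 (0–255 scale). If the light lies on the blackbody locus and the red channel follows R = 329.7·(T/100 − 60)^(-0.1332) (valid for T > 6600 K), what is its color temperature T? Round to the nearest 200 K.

13400 K

(t − 60)^(-0.1332) = 186/329.7 = 0.56415.
t − 60 = 0.56415^(1/-0.1332) = 0.56415^(-7.508) = 73.521, so t = 133.521.
T = 100·t = 13352 K → 13400 K to the nearest 200 K.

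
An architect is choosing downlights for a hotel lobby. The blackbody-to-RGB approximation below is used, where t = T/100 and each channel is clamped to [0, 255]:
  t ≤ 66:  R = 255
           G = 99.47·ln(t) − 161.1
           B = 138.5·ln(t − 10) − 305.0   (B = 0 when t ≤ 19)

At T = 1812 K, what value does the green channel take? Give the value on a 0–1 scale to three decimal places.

0.498

t = 1812/100 = 18.12; the t ≤ 66 branch applies.
G = 99.47·ln 18.12 − 161.1 = 99.47·2.8970 − 161.1 = 127.066.
On a 0–1 scale: 127.066/255 = 0.4983 → 0.498.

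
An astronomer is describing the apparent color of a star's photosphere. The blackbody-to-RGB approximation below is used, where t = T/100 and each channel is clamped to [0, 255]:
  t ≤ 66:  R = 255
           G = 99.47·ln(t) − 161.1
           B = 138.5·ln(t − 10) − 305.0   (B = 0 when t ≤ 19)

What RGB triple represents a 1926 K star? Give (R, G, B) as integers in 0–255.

t = 1926/100 = 19.26; the t ≤ 66 branch applies.
R = 255 by definition for t ≤ 66.
G = 99.47·ln 19.26 − 161.1 = 99.47·2.9580 − 161.1 = 133.135.
B = 138.5·ln(19.26 − 10) − 305.0 = 138.5·ln 9.26 − 305.0 = 138.5·2.2257 − 305.0 = 3.260.
Rounded: (255, 133, 3).

(255, 133, 3)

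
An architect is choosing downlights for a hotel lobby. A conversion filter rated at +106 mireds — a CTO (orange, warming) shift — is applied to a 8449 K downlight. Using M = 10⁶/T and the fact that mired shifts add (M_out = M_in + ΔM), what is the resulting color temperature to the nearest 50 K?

4450 K

M_in = 10⁶/8449 = 118.36 mireds.
M_out = 118.36 + (+106) = 224.36 mireds.
T_out = 10⁶/224.36 = 4457.2 K → 4450 K.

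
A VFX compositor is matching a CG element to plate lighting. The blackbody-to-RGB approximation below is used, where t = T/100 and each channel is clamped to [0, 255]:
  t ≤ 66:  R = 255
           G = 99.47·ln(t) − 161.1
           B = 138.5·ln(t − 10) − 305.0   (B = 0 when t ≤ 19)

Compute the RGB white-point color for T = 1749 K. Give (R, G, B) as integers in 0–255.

t = 1749/100 = 17.49; the t ≤ 66 branch applies.
R = 255 by definition for t ≤ 66.
G = 99.47·ln 17.49 − 161.1 = 99.47·2.8616 − 161.1 = 123.546.
t = 17.49 ≤ 19, so B = 0.
Rounded: (255, 124, 0).

(255, 124, 0)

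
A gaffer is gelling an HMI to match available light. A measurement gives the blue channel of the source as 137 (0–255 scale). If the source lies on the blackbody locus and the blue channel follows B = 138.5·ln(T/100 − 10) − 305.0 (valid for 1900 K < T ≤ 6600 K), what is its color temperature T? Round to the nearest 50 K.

3450 K

ln(t − 10) = (137 + 305.0) / 138.5 = 3.1913.
t − 10 = e^3.1913 = 24.321, so t = 34.321.
T = 100·t = 3432 K → 3450 K to the nearest 50 K.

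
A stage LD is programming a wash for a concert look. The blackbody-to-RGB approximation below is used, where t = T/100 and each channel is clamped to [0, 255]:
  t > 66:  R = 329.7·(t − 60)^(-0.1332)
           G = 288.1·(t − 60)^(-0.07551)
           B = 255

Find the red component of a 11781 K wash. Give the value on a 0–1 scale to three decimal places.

0.753

t = 11781/100 = 117.81; the t > 66 branch applies.
R = 329.7·(117.81 − 60)^(-0.1332) = 329.7·57.81^(-0.1332) = 329.7·0.58251 = 192.053.
On a 0–1 scale: 192.053/255 = 0.7531 → 0.753.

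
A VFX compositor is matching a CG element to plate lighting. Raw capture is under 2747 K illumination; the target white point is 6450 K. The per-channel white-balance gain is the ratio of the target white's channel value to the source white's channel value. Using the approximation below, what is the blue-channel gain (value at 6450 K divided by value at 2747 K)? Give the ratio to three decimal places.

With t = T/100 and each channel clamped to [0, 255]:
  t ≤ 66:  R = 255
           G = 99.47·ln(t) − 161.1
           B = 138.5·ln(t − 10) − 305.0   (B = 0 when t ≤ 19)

At 2747 K (t = 27.47):
  B = 138.5·ln(27.47 − 10) − 305.0 = 138.5·ln 17.47 − 305.0 = 138.5·2.8605 − 305.0 = 91.177.
At 6450 K (t = 64.5):
  B = 138.5·ln(64.5 − 10) − 305.0 = 138.5·ln 54.5 − 305.0 = 138.5·3.9982 − 305.0 = 248.751.
Gain = 248.751 / 91.177 = 2.7282 → 2.728.

2.728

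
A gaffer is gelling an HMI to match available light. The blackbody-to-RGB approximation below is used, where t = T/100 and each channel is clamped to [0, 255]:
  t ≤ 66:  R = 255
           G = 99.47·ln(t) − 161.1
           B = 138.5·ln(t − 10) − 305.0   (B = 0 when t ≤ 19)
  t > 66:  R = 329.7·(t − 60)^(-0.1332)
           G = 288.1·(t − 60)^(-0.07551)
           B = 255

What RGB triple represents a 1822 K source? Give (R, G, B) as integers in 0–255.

t = 1822/100 = 18.22; the t ≤ 66 branch applies.
R = 255 by definition for t ≤ 66.
G = 99.47·ln 18.22 − 161.1 = 99.47·2.9025 − 161.1 = 127.614.
t = 18.22 ≤ 19, so B = 0.
Rounded: (255, 128, 0).

(255, 128, 0)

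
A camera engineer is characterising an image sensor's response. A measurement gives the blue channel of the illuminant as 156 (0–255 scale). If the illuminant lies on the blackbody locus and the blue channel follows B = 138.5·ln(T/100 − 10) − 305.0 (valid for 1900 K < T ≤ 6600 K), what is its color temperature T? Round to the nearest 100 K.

3800 K

ln(t − 10) = (156 + 305.0) / 138.5 = 3.3285.
t − 10 = e^3.3285 = 27.897, so t = 37.897.
T = 100·t = 3790 K → 3800 K to the nearest 100 K.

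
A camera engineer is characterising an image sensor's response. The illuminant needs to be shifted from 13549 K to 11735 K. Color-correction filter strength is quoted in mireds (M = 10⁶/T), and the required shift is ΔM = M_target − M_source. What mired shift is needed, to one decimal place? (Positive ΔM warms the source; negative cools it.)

+11.4 mireds

M_source = 10⁶/13549 = 73.806; M_target = 10⁶/11735 = 85.215.
ΔM = 85.215 − 73.806 = 11.409 → +11.4 mireds, a warming shift.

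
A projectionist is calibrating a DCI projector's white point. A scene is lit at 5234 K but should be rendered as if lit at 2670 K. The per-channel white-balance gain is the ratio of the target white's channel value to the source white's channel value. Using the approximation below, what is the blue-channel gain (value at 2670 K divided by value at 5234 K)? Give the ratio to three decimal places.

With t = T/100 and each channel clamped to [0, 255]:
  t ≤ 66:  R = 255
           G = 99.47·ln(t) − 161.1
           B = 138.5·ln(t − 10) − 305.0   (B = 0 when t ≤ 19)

At 5234 K (t = 52.34):
  B = 138.5·ln(52.34 − 10) − 305.0 = 138.5·ln 42.34 − 305.0 = 138.5·3.7457 − 305.0 = 213.784.
At 2670 K (t = 26.7):
  B = 138.5·ln(26.7 − 10) − 305.0 = 138.5·ln 16.7 − 305.0 = 138.5·2.8154 − 305.0 = 84.934.
Gain = 84.934 / 213.784 = 0.3973 → 0.397.

0.397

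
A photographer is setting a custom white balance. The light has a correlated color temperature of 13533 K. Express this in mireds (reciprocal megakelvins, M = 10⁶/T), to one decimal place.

73.9 mireds

M = 10⁶ / 13533 = 73.893 → 73.9 mireds.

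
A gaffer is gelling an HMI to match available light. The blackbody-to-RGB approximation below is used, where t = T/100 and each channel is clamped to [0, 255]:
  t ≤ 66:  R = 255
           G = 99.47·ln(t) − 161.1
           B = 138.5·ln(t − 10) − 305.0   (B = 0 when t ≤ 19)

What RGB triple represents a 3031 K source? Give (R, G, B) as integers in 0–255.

t = 3031/100 = 30.31; the t ≤ 66 branch applies.
R = 255 by definition for t ≤ 66.
G = 99.47·ln 30.31 − 161.1 = 99.47·3.4115 − 161.1 = 178.240.
B = 138.5·ln(30.31 − 10) − 305.0 = 138.5·ln 20.31 − 305.0 = 138.5·3.0111 − 305.0 = 112.039.
Rounded: (255, 178, 112).

(255, 178, 112)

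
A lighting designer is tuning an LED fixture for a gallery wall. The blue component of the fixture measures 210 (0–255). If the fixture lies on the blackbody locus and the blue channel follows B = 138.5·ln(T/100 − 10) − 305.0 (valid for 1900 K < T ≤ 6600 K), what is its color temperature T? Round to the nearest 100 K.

ln(t − 10) = (210 + 305.0) / 138.5 = 3.7184.
t − 10 = e^3.7184 = 41.199, so t = 51.199.
T = 100·t = 5120 K → 5100 K to the nearest 100 K.

5100 K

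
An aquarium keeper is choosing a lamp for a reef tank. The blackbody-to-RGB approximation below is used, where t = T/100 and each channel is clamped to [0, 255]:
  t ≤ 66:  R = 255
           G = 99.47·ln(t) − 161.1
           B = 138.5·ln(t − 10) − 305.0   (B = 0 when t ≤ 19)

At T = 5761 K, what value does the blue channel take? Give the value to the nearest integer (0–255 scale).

t = 5761/100 = 57.61; the t ≤ 66 branch applies.
B = 138.5·ln(57.61 − 10) − 305.0 = 138.5·ln 47.61 − 305.0 = 138.5·3.8630 − 305.0 = 230.031.
Rounded: 230.

230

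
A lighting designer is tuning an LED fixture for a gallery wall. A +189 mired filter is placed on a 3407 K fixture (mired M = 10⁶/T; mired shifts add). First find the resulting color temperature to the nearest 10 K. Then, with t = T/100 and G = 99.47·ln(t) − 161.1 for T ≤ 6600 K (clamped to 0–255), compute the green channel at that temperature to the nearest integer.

140

M_in = 10⁶/3407 = 293.51; M_out = 293.51 + (+189) = 482.51.
T_out = 10⁶/482.51 = 2072.5 K → 2070 K; t = 20.7.
G = 99.47·ln 20.7 − 161.1 = 99.47·3.0301 − 161.1 = 140.307.
Rounded: 140.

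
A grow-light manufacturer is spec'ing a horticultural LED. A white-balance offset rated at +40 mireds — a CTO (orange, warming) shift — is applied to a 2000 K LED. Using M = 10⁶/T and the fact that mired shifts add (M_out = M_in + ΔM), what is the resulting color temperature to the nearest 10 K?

1850 K

M_in = 10⁶/2000 = 500.00 mireds.
M_out = 500.00 + (+40) = 540.00 mireds.
T_out = 10⁶/540.00 = 1851.9 K → 1850 K.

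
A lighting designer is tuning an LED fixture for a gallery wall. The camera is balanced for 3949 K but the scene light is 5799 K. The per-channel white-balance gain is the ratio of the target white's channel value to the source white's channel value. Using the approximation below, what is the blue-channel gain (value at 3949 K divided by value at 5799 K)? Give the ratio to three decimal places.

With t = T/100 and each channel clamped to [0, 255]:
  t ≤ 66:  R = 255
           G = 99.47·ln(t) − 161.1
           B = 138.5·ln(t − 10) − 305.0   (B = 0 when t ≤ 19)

At 5799 K (t = 57.99):
  B = 138.5·ln(57.99 − 10) − 305.0 = 138.5·ln 47.99 − 305.0 = 138.5·3.8710 − 305.0 = 231.132.
At 3949 K (t = 39.49):
  B = 138.5·ln(39.49 − 10) − 305.0 = 138.5·ln 29.49 − 305.0 = 138.5·3.3841 − 305.0 = 163.691.
Gain = 163.691 / 231.132 = 0.7082 → 0.708.

0.708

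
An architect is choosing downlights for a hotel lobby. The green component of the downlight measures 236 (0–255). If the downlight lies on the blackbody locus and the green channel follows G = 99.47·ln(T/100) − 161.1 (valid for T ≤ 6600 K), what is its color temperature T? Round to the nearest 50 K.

5400 K

ln t = (236 + 161.1) / 99.47 = 3.9922.
t = e^3.9922 = 54.172.
T = 100·t = 5417 K → 5400 K to the nearest 50 K.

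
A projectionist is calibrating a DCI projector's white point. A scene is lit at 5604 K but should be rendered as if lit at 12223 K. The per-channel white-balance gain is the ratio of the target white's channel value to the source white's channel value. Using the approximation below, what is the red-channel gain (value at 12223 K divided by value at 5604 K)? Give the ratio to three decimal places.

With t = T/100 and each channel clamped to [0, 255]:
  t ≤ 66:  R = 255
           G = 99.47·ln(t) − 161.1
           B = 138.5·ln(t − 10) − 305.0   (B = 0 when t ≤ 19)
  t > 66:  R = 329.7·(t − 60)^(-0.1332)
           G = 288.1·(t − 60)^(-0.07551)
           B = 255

At 5604 K (t = 56.04):
  R = 255 by definition for t ≤ 66.
At 12223 K (t = 122.23):
  R = 329.7·(122.23 − 60)^(-0.1332) = 329.7·62.23^(-0.1332) = 329.7·0.57682 = 190.177.
Gain = 190.177 / 255.000 = 0.7458 → 0.746.

0.746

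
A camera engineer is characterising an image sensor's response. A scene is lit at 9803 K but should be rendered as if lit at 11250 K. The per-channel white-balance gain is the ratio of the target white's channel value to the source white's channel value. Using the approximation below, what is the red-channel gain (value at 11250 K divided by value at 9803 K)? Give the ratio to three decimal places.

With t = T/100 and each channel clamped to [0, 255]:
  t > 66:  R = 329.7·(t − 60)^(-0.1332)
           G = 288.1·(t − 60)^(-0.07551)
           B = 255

0.958

At 9803 K (t = 98.03):
  R = 329.7·(98.03 − 60)^(-0.1332) = 329.7·38.03^(-0.1332) = 329.7·0.61592 = 203.070.
At 11250 K (t = 112.5):
  R = 329.7·(112.5 − 60)^(-0.1332) = 329.7·52.5^(-0.1332) = 329.7·0.59003 = 194.533.
Gain = 194.533 / 203.070 = 0.9580 → 0.958.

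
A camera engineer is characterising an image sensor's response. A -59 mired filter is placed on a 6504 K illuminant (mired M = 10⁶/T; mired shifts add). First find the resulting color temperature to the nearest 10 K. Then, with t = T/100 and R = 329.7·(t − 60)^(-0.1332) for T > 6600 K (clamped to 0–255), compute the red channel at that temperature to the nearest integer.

198

M_in = 10⁶/6504 = 153.75; M_out = 153.75 + (-59) = 94.75.
T_out = 10⁶/94.75 = 10553.9 K → 10550 K; t = 105.5.
R = 329.7·(105.5 − 60)^(-0.1332) = 329.7·45.5^(-0.1332) = 329.7·0.60139 = 198.277.
Rounded: 198.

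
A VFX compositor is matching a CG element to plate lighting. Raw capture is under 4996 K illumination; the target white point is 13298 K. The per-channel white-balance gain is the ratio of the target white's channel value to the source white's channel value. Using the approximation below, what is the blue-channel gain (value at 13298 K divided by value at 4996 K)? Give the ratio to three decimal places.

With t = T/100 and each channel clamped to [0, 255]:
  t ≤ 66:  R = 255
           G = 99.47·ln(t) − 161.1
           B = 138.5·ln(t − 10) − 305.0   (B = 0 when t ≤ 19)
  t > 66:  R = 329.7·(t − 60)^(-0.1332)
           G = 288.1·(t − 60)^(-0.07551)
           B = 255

1.239

At 4996 K (t = 49.96):
  B = 138.5·ln(49.96 − 10) − 305.0 = 138.5·ln 39.96 − 305.0 = 138.5·3.6879 − 305.0 = 205.771.
At 13298 K (t = 132.98):
  B = 255 by definition for t > 66.
Gain = 255.000 / 205.771 = 1.2392 → 1.239.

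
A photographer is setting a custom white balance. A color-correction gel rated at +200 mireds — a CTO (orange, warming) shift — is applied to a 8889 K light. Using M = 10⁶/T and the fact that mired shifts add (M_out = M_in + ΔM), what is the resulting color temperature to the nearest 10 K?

M_in = 10⁶/8889 = 112.50 mireds.
M_out = 112.50 + (+200) = 312.50 mireds.
T_out = 10⁶/312.50 = 3200.0 K → 3200 K.

3200 K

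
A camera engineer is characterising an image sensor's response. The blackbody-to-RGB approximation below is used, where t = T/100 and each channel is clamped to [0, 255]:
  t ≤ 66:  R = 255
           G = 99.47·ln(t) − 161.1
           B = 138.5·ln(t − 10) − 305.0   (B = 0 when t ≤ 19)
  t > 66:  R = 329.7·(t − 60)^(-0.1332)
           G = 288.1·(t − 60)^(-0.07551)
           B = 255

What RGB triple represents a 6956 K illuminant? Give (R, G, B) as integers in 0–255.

(244, 243, 255)

t = 6956/100 = 69.56; the t > 66 branch applies.
R = 329.7·(69.56 − 60)^(-0.1332) = 329.7·9.56^(-0.1332) = 329.7·0.74029 = 244.074.
G = 288.1·(69.56 − 60)^(-0.07551) = 288.1·9.56^(-0.07551) = 288.1·0.84327 = 242.946.
B = 255 by definition for t > 66.
Rounded: (244, 243, 255).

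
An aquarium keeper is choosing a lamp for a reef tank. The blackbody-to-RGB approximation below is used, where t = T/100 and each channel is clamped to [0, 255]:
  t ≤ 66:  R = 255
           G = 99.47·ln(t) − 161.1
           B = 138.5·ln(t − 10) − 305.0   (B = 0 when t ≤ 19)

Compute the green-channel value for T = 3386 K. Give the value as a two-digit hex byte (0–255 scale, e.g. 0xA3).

0xBD

t = 3386/100 = 33.86; the t ≤ 66 branch applies.
G = 99.47·ln 33.86 − 161.1 = 99.47·3.5222 − 161.1 = 189.257.
Rounded: 189; in hex, 0xBD.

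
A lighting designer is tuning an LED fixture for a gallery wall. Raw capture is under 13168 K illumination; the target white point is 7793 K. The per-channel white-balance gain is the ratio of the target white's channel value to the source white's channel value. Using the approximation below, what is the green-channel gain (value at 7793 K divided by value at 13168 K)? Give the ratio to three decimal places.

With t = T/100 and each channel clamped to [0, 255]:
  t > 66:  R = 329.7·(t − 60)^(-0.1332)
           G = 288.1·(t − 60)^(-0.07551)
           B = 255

At 13168 K (t = 131.68):
  G = 288.1·(131.68 − 60)^(-0.07551) = 288.1·71.68^(-0.07551) = 288.1·0.72427 = 208.661.
At 7793 K (t = 77.93):
  G = 288.1·(77.93 − 60)^(-0.07551) = 288.1·17.93^(-0.07551) = 288.1·0.80416 = 231.678.
Gain = 231.678 / 208.661 = 1.1103 → 1.110.

1.110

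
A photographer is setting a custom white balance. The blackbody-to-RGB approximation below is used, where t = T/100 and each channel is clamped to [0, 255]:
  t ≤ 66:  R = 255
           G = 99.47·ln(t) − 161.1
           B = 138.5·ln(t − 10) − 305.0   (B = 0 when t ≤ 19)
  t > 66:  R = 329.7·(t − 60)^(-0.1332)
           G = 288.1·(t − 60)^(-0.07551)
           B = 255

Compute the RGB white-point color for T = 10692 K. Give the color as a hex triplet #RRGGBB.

#C5D7FF

t = 10692/100 = 106.92; the t > 66 branch applies.
R = 329.7·(106.92 − 60)^(-0.1332) = 329.7·46.92^(-0.1332) = 329.7·0.59893 = 197.467.
G = 288.1·(106.92 − 60)^(-0.07551) = 288.1·46.92^(-0.07551) = 288.1·0.74782 = 215.446.
B = 255 by definition for t > 66.
Rounded: (197, 215, 255).
In hex: #C5D7FF.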